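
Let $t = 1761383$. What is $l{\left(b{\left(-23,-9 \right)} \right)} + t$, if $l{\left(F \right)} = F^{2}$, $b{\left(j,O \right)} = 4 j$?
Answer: $1769847$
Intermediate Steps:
$l{\left(b{\left(-23,-9 \right)} \right)} + t = \left(4 \left(-23\right)\right)^{2} + 1761383 = \left(-92\right)^{2} + 1761383 = 8464 + 1761383 = 1769847$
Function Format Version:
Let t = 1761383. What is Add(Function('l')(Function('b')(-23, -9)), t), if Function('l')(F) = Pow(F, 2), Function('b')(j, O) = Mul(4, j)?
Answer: 1769847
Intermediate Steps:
Add(Function('l')(Function('b')(-23, -9)), t) = Add(Pow(Mul(4, -23), 2), 1761383) = Add(Pow(-92, 2), 1761383) = Add(8464, 1761383) = 1769847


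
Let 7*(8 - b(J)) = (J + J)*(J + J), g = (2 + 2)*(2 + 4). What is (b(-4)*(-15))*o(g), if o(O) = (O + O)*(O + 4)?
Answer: 23040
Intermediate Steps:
g = 24 (g = 4*6 = 24)
b(J) = 8 - 4*J²/7 (b(J) = 8 - (J + J)*(J + J)/7 = 8 - 2*J*2*J/7 = 8 - 4*J²/7)
o(O) = 2*O*(4 + O) (o(O) = (2*O)*(4 + O) = 2*O*(4 + O))
(b(-4)*(-15))*o(g) = ((8 - 4/7*(-4)²)*(-15))*(2*24*(4 + 24)) = ((8 - 4/7*16)*(-15))*(2*24*28) = ((8 - 64/7)*(-15))*1344 = -8/7*(-15)*1344 = (120/7)*1344 = 23040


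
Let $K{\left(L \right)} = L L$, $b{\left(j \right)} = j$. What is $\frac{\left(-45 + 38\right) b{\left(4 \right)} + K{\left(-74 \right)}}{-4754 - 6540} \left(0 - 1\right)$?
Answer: $\frac{2724}{5647} \approx 0.48238$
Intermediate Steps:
$K{\left(L \right)} = L^{2}$
$\frac{\left(-45 + 38\right) b{\left(4 \right)} + K{\left(-74 \right)}}{-4754 - 6540} \left(0 - 1\right) = \frac{\left(-45 + 38\right) 4 + \left(-74\right)^{2}}{-4754 - 6540} \left(0 - 1\right) = \frac{\left(-7\right) 4 + 5476}{-11294} \left(0 - 1\right) = \left(-28 + 5476\right) \left(- \frac{1}{11294}\right) \left(-1\right) = 5448 \left(- \frac{1}{11294}\right) \left(-1\right) = \left(- \frac{2724}{5647}\right) \left(-1\right) = \frac{2724}{5647}$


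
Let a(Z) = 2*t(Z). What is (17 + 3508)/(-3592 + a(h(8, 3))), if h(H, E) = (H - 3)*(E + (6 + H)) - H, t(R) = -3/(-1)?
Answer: -3525/3586 ≈ -0.98299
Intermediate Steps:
t(R) = 3 (t(R) = -3*(-1) = 3)
h(H, E) = -H + (-3 + H)*(6 + E + H) (h(H, E) = (-3 + H)*(6 + E + H) - H = -H + (-3 + H)*(6 + E + H))
a(Z) = 6 (a(Z) = 2*3 = 6)
(17 + 3508)/(-3592 + a(h(8, 3))) = (17 + 3508)/(-3592 + 6) = 3525/(-3586) = 3525*(-1/3586) = -3525/3586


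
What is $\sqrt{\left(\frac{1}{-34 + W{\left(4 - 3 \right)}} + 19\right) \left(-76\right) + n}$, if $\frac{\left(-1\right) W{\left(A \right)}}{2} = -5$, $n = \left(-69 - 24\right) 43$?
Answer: $\frac{i \sqrt{195834}}{6} \approx 73.755 i$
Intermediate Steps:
$n = -3999$ ($n = \left(-93\right) 43 = -3999$)
$W{\left(A \right)} = 10$ ($W{\left(A \right)} = \left(-2\right) \left(-5\right) = 10$)
$\sqrt{\left(\frac{1}{-34 + W{\left(4 - 3 \right)}} + 19\right) \left(-76\right) + n} = \sqrt{\left(\frac{1}{-34 + 10} + 19\right) \left(-76\right) - 3999} = \sqrt{\left(\frac{1}{-24} + 19\right) \left(-76\right) - 3999} = \sqrt{\left(- \frac{1}{24} + 19\right) \left(-76\right) - 3999} = \sqrt{\frac{455}{24} \left(-76\right) - 3999} = \sqrt{- \frac{8645}{6} - 3999} = \sqrt{- \frac{32639}{6}} = \frac{i \sqrt{195834}}{6}$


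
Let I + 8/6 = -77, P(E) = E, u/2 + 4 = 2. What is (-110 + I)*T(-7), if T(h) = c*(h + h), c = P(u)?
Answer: -31640/3 ≈ -10547.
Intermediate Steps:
u = -4 (u = -8 + 2*2 = -8 + 4 = -4)
I = -235/3 (I = -4/3 - 77 = -235/3 ≈ -78.333)
c = -4
T(h) = -8*h (T(h) = -4*(h + h) = -8*h)
(-110 + I)*T(-7) = (-110 - 235/3)*(-8*(-7)) = -565/3*56 = -31640/3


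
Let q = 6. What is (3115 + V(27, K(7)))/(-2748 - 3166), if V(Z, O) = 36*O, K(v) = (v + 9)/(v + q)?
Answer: -41071/76882 ≈ -0.53421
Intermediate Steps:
K(v) = (9 + v)/(6 + v) (K(v) = (v + 9)/(v + 6) = (9 + v)/(6 + v))
(3115 + V(27, K(7)))/(-2748 - 3166) = (3115 + 36*((9 + 7)/(6 + 7)))/(-2748 - 3166) = (3115 + 36*(16/13))/(-5914) = (3115 + 36*((1/13)*16))*(-1/5914) = (3115 + 36*(16/13))*(-1/5914) = (3115 + 576/13)*(-1/5914) = (41071/13)*(-1/5914) = -41071/76882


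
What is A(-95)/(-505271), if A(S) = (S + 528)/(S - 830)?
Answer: 433/467375675 ≈ 9.2645e-7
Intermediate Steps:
A(S) = (528 + S)/(-830 + S)
A(-95)/(-505271) = ((528 - 95)/(-830 - 95))/(-505271) = (433/(-925))*(-1/505271) = -1/925*433*(-1/505271) = -433/925*(-1/505271) = 433/467375675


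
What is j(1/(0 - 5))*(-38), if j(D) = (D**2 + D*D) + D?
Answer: 114/25 ≈ 4.5600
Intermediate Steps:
j(D) = D + 2*D**2 (j(D) = (D**2 + D**2) + D = 2*D**2 + D = D + 2*D**2)
j(1/(0 - 5))*(-38) = ((1 + 2/(0 - 5))/(0 - 5))*(-38) = ((1 + 2/(-5))/(-5))*(-38) = -(1 + 2*(-1/5))/5*(-38) = -(1 - 2/5)/5*(-38) = -1/5*3/5*(-38) = -3/25*(-38) = 114/25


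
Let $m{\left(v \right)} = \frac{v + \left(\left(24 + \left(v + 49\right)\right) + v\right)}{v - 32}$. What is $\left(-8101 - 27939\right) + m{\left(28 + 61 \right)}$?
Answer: $- \frac{2053940}{57} \approx -36034.0$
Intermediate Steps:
$m{\left(v \right)} = \frac{73 + 3 v}{-32 + v}$ ($m{\left(v \right)} = \frac{v + \left(\left(24 + \left(49 + v\right)\right) + v\right)}{-32 + v} = \frac{v + \left(\left(73 + v\right) + v\right)}{-32 + v} = \frac{v + \left(73 + 2 v\right)}{-32 + v} = \frac{73 + 3 v}{-32 + v}$)
$\left(-8101 - 27939\right) + m{\left(28 + 61 \right)} = \left(-8101 - 27939\right) + \frac{73 + 3 \left(28 + 61\right)}{-32 + \left(28 + 61\right)} = -36040 + \frac{73 + 3 \cdot 89}{-32 + 89} = -36040 + \frac{73 + 267}{57} = -36040 + \frac{1}{57} \cdot 340 = -36040 + \frac{340}{57} = - \frac{2053940}{57}$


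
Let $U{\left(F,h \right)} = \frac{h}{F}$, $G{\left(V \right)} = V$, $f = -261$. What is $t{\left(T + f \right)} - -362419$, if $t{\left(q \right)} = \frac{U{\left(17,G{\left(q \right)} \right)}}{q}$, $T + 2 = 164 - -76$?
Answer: $\frac{6161124}{17} \approx 3.6242 \cdot 10^{5}$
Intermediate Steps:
$T = 238$ ($T = -2 + \left(164 - -76\right) = -2 + \left(164 + 76\right) = -2 + 240 = 238$)
$t{\left(q \right)} = \frac{1}{17}$ ($t{\left(q \right)} = \frac{q \frac{1}{17}}{q} = \frac{\frac{1}{17} q}{q} = \frac{1}{17}$)
$t{\left(T + f \right)} - -362419 = \frac{1}{17} - -362419 = \frac{1}{17} + 362419 = \frac{6161124}{17}$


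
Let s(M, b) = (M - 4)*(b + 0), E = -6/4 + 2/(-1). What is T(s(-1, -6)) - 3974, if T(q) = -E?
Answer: -7941/2 ≈ -3970.5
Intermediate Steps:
E = -7/2 (E = -6*1/4 + 2*(-1) = -3/2 - 2 = -7/2 ≈ -3.5000)
s(M, b) = b*(-4 + M) (s(M, b) = (-4 + M)*b = b*(-4 + M))
T(q) = 7/2 (T(q) = -1*(-7/2) = 7/2)
T(s(-1, -6)) - 3974 = 7/2 - 3974 = -7941/2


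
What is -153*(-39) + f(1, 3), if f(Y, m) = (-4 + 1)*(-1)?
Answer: 5970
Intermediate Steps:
f(Y, m) = 3 (f(Y, m) = -3*(-1) = 3)
-153*(-39) + f(1, 3) = -153*(-39) + 3 = 5967 + 3 = 5970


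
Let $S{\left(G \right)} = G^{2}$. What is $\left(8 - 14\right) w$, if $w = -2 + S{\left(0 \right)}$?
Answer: $12$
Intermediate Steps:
$w = -2$ ($w = -2 + 0^{2} = -2 + 0 = -2$)
$\left(8 - 14\right) w = \left(8 - 14\right) \left(-2\right) = \left(-6\right) \left(-2\right) = 12$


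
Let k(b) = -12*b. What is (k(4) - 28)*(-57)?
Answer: 4332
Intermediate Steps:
(k(4) - 28)*(-57) = (-12*4 - 28)*(-57) = (-48 - 28)*(-57) = -76*(-57) = 4332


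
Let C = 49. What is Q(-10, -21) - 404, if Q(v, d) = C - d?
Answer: -334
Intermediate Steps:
Q(v, d) = 49 - d
Q(-10, -21) - 404 = (49 - 1*(-21)) - 404 = (49 + 21) - 404 = 70 - 404 = -334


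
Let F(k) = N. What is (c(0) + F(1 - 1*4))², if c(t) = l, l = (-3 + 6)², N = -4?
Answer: 25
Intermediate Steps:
l = 9 (l = 3² = 9)
c(t) = 9
F(k) = -4
(c(0) + F(1 - 1*4))² = (9 - 4)² = 5² = 25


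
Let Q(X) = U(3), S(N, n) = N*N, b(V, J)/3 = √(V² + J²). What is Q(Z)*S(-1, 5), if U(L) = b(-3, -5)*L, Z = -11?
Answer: 9*√34 ≈ 52.479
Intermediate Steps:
b(V, J) = 3*√(J² + V²) (b(V, J) = 3*√(V² + J²) = 3*√(J² + V²))
S(N, n) = N²
U(L) = 3*L*√34 (U(L) = (3*√((-5)² + (-3)²))*L = (3*√(25 + 9))*L = (3*√34)*L = 3*L*√34)
Q(X) = 9*√34 (Q(X) = 3*3*√34 = 9*√34)
Q(Z)*S(-1, 5) = (9*√34)*(-1)² = (9*√34)*1 = 9*√34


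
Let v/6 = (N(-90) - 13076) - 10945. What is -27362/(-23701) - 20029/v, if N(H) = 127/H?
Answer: 66277719089/51241964917 ≈ 1.2934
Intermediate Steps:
v = -2162017/15 (v = 6*((127/(-90) - 13076) - 10945) = 6*((127*(-1/90) - 13076) - 10945) = 6*((-127/90 - 13076) - 10945) = 6*(-1176967/90 - 10945) = 6*(-2162017/90) = -2162017/15 ≈ -1.4413e+5)
-27362/(-23701) - 20029/v = -27362/(-23701) - 20029/(-2162017/15) = -27362*(-1/23701) - 20029*(-15/2162017) = 27362/23701 + 300435/2162017 = 66277719089/51241964917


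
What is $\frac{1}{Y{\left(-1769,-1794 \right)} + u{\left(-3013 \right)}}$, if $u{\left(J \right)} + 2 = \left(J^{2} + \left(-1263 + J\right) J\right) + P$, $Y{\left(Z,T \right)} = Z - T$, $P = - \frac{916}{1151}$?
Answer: $\frac{1151}{25278007864} \approx 4.5534 \cdot 10^{-8}$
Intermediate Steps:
$P = - \frac{916}{1151}$ ($P = \left(-916\right) \frac{1}{1151} = - \frac{916}{1151} \approx -0.79583$)
$u{\left(J \right)} = - \frac{3218}{1151} + J^{2} + J \left(-1263 + J\right)$ ($u{\left(J \right)} = -2 - \left(\frac{916}{1151} - J^{2} - \left(-1263 + J\right) J\right) = -2 - \left(\frac{916}{1151} - J^{2} - J \left(-1263 + J\right)\right) = -2 + \left(- \frac{916}{1151} + J^{2} + J \left(-1263 + J\right)\right) = - \frac{3218}{1151} + J^{2} + J \left(-1263 + J\right)$)
$\frac{1}{Y{\left(-1769,-1794 \right)} + u{\left(-3013 \right)}} = \frac{1}{\left(-1769 - -1794\right) - \left(- \frac{4380034051}{1151} - 18156338\right)} = \frac{1}{\left(-1769 + 1794\right) + \left(- \frac{3218}{1151} + 3805419 + 2 \cdot 9078169\right)} = \frac{1}{25 + \left(- \frac{3218}{1151} + 3805419 + 18156338\right)} = \frac{1}{25 + \frac{25277979089}{1151}} = \frac{1}{\frac{25278007864}{1151}} = \frac{1151}{25278007864}$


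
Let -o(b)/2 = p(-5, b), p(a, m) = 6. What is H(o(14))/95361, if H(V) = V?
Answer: -4/31787 ≈ -0.00012584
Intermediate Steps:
o(b) = -12 (o(b) = -2*6 = -12)
H(o(14))/95361 = -12/95361 = -12*1/95361 = -4/31787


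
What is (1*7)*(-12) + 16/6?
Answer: -244/3 ≈ -81.333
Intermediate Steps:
(1*7)*(-12) + 16/6 = 7*(-12) + 16*(⅙) = -84 + 8/3 = -244/3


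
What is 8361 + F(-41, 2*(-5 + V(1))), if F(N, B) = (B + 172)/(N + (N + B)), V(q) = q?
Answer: 376163/45 ≈ 8359.2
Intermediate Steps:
F(N, B) = (172 + B)/(B + 2*N) (F(N, B) = (172 + B)/(N + (B + N)) = (172 + B)/(B + 2*N))
8361 + F(-41, 2*(-5 + V(1))) = 8361 + (172 + 2*(-5 + 1))/(2*(-5 + 1) + 2*(-41)) = 8361 + (172 + 2*(-4))/(2*(-4) - 82) = 8361 + (172 - 8)/(-8 - 82) = 8361 + 164/(-90) = 8361 - 1/90*164 = 8361 - 82/45 = 376163/45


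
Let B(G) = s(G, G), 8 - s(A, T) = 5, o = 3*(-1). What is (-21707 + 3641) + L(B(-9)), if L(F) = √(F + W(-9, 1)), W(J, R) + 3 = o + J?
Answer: -18066 + 2*I*√3 ≈ -18066.0 + 3.4641*I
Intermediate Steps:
o = -3
s(A, T) = 3 (s(A, T) = 8 - 1*5 = 8 - 5 = 3)
B(G) = 3
W(J, R) = -6 + J (W(J, R) = -3 + (-3 + J) = -6 + J)
L(F) = √(-15 + F) (L(F) = √(F + (-6 - 9)) = √(F - 15) = √(-15 + F))
(-21707 + 3641) + L(B(-9)) = (-21707 + 3641) + √(-15 + 3) = -18066 + √(-12) = -18066 + 2*I*√3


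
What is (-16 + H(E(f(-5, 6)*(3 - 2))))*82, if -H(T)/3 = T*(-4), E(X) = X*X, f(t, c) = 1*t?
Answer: 23288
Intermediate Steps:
f(t, c) = t
E(X) = X²
H(T) = 12*T (H(T) = -3*T*(-4) = -(-12)*T = 12*T)
(-16 + H(E(f(-5, 6)*(3 - 2))))*82 = (-16 + 12*(-5*(3 - 2))²)*82 = (-16 + 12*(-5*1)²)*82 = (-16 + 12*(-5)²)*82 = (-16 + 12*25)*82 = (-16 + 300)*82 = 284*82 = 23288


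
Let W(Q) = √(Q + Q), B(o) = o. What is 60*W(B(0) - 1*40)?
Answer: 240*I*√5 ≈ 536.66*I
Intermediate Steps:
W(Q) = √2*√Q (W(Q) = √(2*Q) = √2*√Q)
60*W(B(0) - 1*40) = 60*(√2*√(0 - 1*40)) = 60*(√2*√(0 - 40)) = 60*(√2*√(-40)) = 60*(√2*(2*I*√10)) = 60*(4*I*√5) = 240*I*√5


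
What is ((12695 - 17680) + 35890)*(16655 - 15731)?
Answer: 28556220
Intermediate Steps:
((12695 - 17680) + 35890)*(16655 - 15731) = (-4985 + 35890)*924 = 30905*924 = 28556220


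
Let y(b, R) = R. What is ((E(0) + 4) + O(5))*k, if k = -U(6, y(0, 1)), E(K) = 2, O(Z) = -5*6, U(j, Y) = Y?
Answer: 24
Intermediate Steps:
O(Z) = -30
k = -1 (k = -1*1 = -1)
((E(0) + 4) + O(5))*k = ((2 + 4) - 30)*(-1) = (6 - 30)*(-1) = -24*(-1) = 24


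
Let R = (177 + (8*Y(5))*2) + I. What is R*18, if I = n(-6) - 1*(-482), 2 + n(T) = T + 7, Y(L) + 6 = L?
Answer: 11556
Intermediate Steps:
Y(L) = -6 + L
n(T) = 5 + T (n(T) = -2 + (T + 7) = -2 + (7 + T) = 5 + T)
I = 481 (I = (5 - 6) - 1*(-482) = -1 + 482 = 481)
R = 642 (R = (177 + (8*(-6 + 5))*2) + 481 = (177 + (8*(-1))*2) + 481 = (177 - 8*2) + 481 = (177 - 16) + 481 = 161 + 481 = 642)
R*18 = 642*18 = 11556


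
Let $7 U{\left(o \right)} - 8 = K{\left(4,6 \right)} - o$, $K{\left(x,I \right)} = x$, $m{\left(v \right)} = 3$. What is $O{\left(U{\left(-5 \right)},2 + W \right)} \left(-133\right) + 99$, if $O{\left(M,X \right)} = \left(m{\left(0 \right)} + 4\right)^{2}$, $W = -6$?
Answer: $-6418$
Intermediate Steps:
$U{\left(o \right)} = \frac{12}{7} - \frac{o}{7}$ ($U{\left(o \right)} = \frac{8}{7} + \frac{4 - o}{7} = \frac{8}{7} - \left(- \frac{4}{7} + \frac{o}{7}\right) = \frac{12}{7} - \frac{o}{7}$)
$O{\left(M,X \right)} = 49$ ($O{\left(M,X \right)} = \left(3 + 4\right)^{2} = 7^{2} = 49$)
$O{\left(U{\left(-5 \right)},2 + W \right)} \left(-133\right) + 99 = 49 \left(-133\right) + 99 = -6517 + 99 = -6418$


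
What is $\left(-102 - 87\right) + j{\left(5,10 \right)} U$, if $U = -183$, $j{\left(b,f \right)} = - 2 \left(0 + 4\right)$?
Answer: $1275$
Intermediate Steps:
$j{\left(b,f \right)} = -8$ ($j{\left(b,f \right)} = \left(-2\right) 4 = -8$)
$\left(-102 - 87\right) + j{\left(5,10 \right)} U = \left(-102 - 87\right) - -1464 = \left(-102 - 87\right) + 1464 = -189 + 1464 = 1275$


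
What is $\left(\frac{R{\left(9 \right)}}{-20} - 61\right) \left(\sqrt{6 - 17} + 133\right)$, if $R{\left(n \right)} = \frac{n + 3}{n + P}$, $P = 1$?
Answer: $- \frac{406049}{50} - \frac{3053 i \sqrt{11}}{50} \approx -8121.0 - 202.51 i$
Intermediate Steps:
$R{\left(n \right)} = \frac{3 + n}{1 + n}$ ($R{\left(n \right)} = \frac{n + 3}{n + 1} = \frac{3 + n}{1 + n}$)
$\left(\frac{R{\left(9 \right)}}{-20} - 61\right) \left(\sqrt{6 - 17} + 133\right) = \left(\frac{\frac{1}{1 + 9} \left(3 + 9\right)}{-20} - 61\right) \left(\sqrt{6 - 17} + 133\right) = \left(\frac{1}{10} \cdot 12 \left(- \frac{1}{20}\right) - 61\right) \left(\sqrt{-11} + 133\right) = \left(\frac{1}{10} \cdot 12 \left(- \frac{1}{20}\right) - 61\right) \left(i \sqrt{11} + 133\right) = \left(\frac{6}{5} \left(- \frac{1}{20}\right) - 61\right) \left(133 + i \sqrt{11}\right) = \left(- \frac{3}{50} - 61\right) \left(133 + i \sqrt{11}\right) = - \frac{3053 \left(133 + i \sqrt{11}\right)}{50} = - \frac{406049}{50} - \frac{3053 i \sqrt{11}}{50}$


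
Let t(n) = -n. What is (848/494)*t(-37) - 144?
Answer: -19880/247 ≈ -80.486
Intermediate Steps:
(848/494)*t(-37) - 144 = (848/494)*(-1*(-37)) - 144 = (848*(1/494))*37 - 144 = (424/247)*37 - 144 = 15688/247 - 144 = -19880/247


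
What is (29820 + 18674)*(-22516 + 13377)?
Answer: -443186666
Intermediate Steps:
(29820 + 18674)*(-22516 + 13377) = 48494*(-9139) = -443186666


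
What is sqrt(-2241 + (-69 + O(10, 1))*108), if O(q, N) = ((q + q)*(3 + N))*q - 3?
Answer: 9*sqrt(943) ≈ 276.38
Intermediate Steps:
O(q, N) = -3 + 2*q**2*(3 + N) (O(q, N) = ((2*q)*(3 + N))*q - 3 = (2*q*(3 + N))*q - 3 = 2*q**2*(3 + N) - 3 = -3 + 2*q**2*(3 + N))
sqrt(-2241 + (-69 + O(10, 1))*108) = sqrt(-2241 + (-69 + (-3 + 6*10**2 + 2*1*10**2))*108) = sqrt(-2241 + (-69 + (-3 + 6*100 + 2*1*100))*108) = sqrt(-2241 + (-69 + (-3 + 600 + 200))*108) = sqrt(-2241 + (-69 + 797)*108) = sqrt(-2241 + 728*108) = sqrt(-2241 + 78624) = sqrt(76383) = 9*sqrt(943)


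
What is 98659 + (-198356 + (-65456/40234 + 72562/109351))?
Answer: -219316982147473/2199814067 ≈ -99698.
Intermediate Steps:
98659 + (-198356 + (-65456/40234 + 72562/109351)) = 98659 + (-198356 + (-65456*1/40234 + 72562*(1/109351))) = 98659 + (-198356 + (-32728/20117 + 72562/109351)) = 98659 + (-198356 - 2119109774/2199814067) = 98659 - 436348438183626/2199814067 = -219316982147473/2199814067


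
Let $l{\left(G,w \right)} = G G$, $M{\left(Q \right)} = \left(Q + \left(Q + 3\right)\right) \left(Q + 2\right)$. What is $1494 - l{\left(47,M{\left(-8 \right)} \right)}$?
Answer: $-715$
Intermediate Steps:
$M{\left(Q \right)} = \left(2 + Q\right) \left(3 + 2 Q\right)$ ($M{\left(Q \right)} = \left(Q + \left(3 + Q\right)\right) \left(2 + Q\right) = \left(3 + 2 Q\right) \left(2 + Q\right) = \left(2 + Q\right) \left(3 + 2 Q\right)$)
$l{\left(G,w \right)} = G^{2}$
$1494 - l{\left(47,M{\left(-8 \right)} \right)} = 1494 - 47^{2} = 1494 - 2209 = -715$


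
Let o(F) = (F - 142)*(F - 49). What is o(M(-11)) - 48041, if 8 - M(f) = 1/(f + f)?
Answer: -20596597/484 ≈ -42555.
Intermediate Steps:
M(f) = 8 - 1/(2*f) (M(f) = 8 - 1/(f + f) = 8 - 1/(2*f))
o(F) = (-142 + F)*(-49 + F)
o(M(-11)) - 48041 = (6958 + (8 - ½/(-11))² - 191*(8 - ½/(-11))) - 48041 = (6958 + (8 - ½*(-1/11))² - 191*(8 - ½*(-1/11))) - 48041 = (6958 + (8 + 1/22)² - 191*(8 + 1/22)) - 48041 = (6958 + (177/22)² - 191*177/22) - 48041 = (6958 + 31329/484 - 33807/22) - 48041 = 2655247/484 - 48041 = -20596597/484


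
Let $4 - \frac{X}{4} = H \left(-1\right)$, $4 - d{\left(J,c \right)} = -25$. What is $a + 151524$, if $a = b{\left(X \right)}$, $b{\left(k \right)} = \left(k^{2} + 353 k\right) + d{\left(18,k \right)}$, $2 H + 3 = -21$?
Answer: $141281$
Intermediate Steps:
$H = -12$ ($H = - \frac{3}{2} + \frac{1}{2} \left(-21\right) = - \frac{3}{2} - \frac{21}{2} = -12$)
$d{\left(J,c \right)} = 29$ ($d{\left(J,c \right)} = 4 - -25 = 4 + 25 = 29$)
$X = -32$ ($X = 16 - 4 \left(\left(-12\right) \left(-1\right)\right) = 16 - 48 = -32$)
$b{\left(k \right)} = 29 + k^{2} + 353 k$ ($b{\left(k \right)} = \left(k^{2} + 353 k\right) + 29 = 29 + k^{2} + 353 k$)
$a = -10243$ ($a = 29 + \left(-32\right)^{2} + 353 \left(-32\right) = 29 + 1024 - 11296 = -10243$)
$a + 151524 = -10243 + 151524 = 141281$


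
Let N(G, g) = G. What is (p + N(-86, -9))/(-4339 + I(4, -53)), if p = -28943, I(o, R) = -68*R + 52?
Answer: 29029/683 ≈ 42.502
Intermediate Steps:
I(o, R) = 52 - 68*R
(p + N(-86, -9))/(-4339 + I(4, -53)) = (-28943 - 86)/(-4339 + (52 - 68*(-53))) = -29029/(-4339 + (52 + 3604)) = -29029/(-4339 + 3656) = -29029/(-683) = -29029*(-1/683) = 29029/683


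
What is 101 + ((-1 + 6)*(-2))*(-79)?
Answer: 891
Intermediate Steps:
101 + ((-1 + 6)*(-2))*(-79) = 101 + (5*(-2))*(-79) = 101 - 10*(-79) = 101 + 790 = 891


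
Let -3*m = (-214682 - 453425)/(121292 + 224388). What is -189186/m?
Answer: -196193449440/668107 ≈ -2.9366e+5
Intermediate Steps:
m = 668107/1037040 (m = -(-214682 - 453425)/(3*(121292 + 224388)) = -(-668107)/(3*345680) = -⅓*(-668107/345680) = 668107/1037040 ≈ 0.64424)
-189186/m = -189186/668107/1037040 = -189186*1037040/668107 = -196193449440/668107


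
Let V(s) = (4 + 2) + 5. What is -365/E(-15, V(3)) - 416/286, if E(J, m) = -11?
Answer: 349/11 ≈ 31.727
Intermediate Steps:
V(s) = 11 (V(s) = 6 + 5 = 11)
-365/E(-15, V(3)) - 416/286 = -365/(-11) - 416/286 = -365*(-1/11) - 416*1/286 = 365/11 - 16/11 = 349/11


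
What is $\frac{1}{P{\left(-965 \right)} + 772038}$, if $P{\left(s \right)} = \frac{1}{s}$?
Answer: $\frac{965}{745016669} \approx 1.2953 \cdot 10^{-6}$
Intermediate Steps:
$\frac{1}{P{\left(-965 \right)} + 772038} = \frac{1}{\frac{1}{-965} + 772038} = \frac{1}{- \frac{1}{965} + 772038} = \frac{1}{\frac{745016669}{965}} = \frac{965}{745016669}$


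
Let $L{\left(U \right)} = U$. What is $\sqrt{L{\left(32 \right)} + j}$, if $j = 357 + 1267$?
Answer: $6 \sqrt{46} \approx 40.694$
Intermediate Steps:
$j = 1624$
$\sqrt{L{\left(32 \right)} + j} = \sqrt{32 + 1624} = \sqrt{1656} = 6 \sqrt{46}$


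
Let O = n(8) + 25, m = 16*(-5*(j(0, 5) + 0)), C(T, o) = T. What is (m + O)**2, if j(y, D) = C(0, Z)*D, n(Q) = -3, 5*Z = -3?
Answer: 484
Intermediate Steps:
Z = -3/5 (Z = (1/5)*(-3) = -3/5 ≈ -0.60000)
j(y, D) = 0 (j(y, D) = 0*D = 0)
m = 0 (m = 16*(-5*(0 + 0)) = 16*(-5*0) = 16*0 = 0)
O = 22 (O = -3 + 25 = 22)
(m + O)**2 = (0 + 22)**2 = 22**2 = 484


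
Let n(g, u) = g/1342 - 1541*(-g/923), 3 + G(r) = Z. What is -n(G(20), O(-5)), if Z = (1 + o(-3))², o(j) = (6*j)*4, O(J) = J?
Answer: -473788405/56303 ≈ -8415.0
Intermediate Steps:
o(j) = 24*j
Z = 5041 (Z = (1 + 24*(-3))² = (1 - 72)² = (-71)² = 5041)
G(r) = 5038 (G(r) = -3 + 5041 = 5038)
n(g, u) = 2068945*g/1238666 (n(g, u) = g*(1/1342) - (-1541)*g/923 = g/1342 + 1541*g/923 = 2068945*g/1238666)
-n(G(20), O(-5)) = -2068945*5038/1238666 = -1*473788405/56303 = -473788405/56303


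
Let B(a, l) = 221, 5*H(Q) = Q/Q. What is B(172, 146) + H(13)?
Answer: 1106/5 ≈ 221.20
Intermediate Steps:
H(Q) = ⅕ (H(Q) = (Q/Q)/5 = (⅕)*1 = ⅕)
B(172, 146) + H(13) = 221 + ⅕ = 1106/5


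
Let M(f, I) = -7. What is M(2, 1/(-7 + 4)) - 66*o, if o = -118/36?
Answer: 628/3 ≈ 209.33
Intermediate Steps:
o = -59/18 (o = -118*1/36 = -59/18 ≈ -3.2778)
M(2, 1/(-7 + 4)) - 66*o = -7 - 66*(-59/18) = -7 + 649/3 = 628/3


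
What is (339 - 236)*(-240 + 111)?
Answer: -13287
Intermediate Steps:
(339 - 236)*(-240 + 111) = 103*(-129) = -13287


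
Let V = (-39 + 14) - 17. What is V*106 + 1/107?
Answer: -476363/107 ≈ -4452.0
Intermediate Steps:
V = -42 (V = -25 - 17 = -42)
V*106 + 1/107 = -42*106 + 1/107 = -4452 + 1/107 = -476363/107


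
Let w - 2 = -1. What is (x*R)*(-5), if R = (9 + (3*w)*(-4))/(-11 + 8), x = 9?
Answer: -45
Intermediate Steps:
w = 1 (w = 2 - 1 = 1)
R = 1 (R = (9 + (3*1)*(-4))/(-11 + 8) = (9 + 3*(-4))/(-3) = (9 - 12)*(-1/3) = -3*(-1/3) = 1)
(x*R)*(-5) = (9*1)*(-5) = 9*(-5) = -45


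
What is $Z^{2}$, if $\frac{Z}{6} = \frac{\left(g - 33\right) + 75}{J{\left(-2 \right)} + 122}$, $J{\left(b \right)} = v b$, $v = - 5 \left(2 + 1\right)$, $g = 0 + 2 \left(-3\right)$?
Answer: $\frac{729}{361} \approx 2.0194$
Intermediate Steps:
$g = -6$ ($g = 0 - 6 = -6$)
$v = -15$ ($v = \left(-5\right) 3 = -15$)
$J{\left(b \right)} = - 15 b$
$Z = \frac{27}{19}$ ($Z = 6 \frac{\left(-6 - 33\right) + 75}{\left(-15\right) \left(-2\right) + 122} = 6 \frac{\left(-6 - 33\right) + 75}{30 + 122} = 6 \frac{-39 + 75}{152} = 6 \cdot 36 \cdot \frac{1}{152} = 6 \cdot \frac{9}{38} = \frac{27}{19} \approx 1.4211$)
$Z^{2} = \left(\frac{27}{19}\right)^{2} = \frac{729}{361}$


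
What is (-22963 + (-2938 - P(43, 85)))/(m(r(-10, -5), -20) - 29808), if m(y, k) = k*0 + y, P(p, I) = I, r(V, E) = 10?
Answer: 12993/14899 ≈ 0.87207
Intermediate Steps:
m(y, k) = y (m(y, k) = 0 + y = y)
(-22963 + (-2938 - P(43, 85)))/(m(r(-10, -5), -20) - 29808) = (-22963 + (-2938 - 1*85))/(10 - 29808) = (-22963 + (-2938 - 85))/(-29798) = (-22963 - 3023)*(-1/29798) = -25986*(-1/29798) = 12993/14899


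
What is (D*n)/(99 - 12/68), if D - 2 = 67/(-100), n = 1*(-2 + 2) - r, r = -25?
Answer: 323/960 ≈ 0.33646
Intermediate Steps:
n = 25 (n = 1*(-2 + 2) - 1*(-25) = 1*0 + 25 = 0 + 25 = 25)
D = 133/100 (D = 2 + 67/(-100) = 2 + 67*(-1/100) = 2 - 67/100 = 133/100 ≈ 1.3300)
(D*n)/(99 - 12/68) = ((133/100)*25)/(99 - 12/68) = 133/(4*(99 - 12*1/68)) = 133/(4*(99 - 3/17)) = 133/(4*(1680/17)) = (133/4)*(17/1680) = 323/960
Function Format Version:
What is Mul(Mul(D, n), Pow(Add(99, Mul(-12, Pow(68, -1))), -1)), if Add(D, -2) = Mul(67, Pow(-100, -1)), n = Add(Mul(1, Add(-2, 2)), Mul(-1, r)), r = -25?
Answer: Rational(323, 960) ≈ 0.33646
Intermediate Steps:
n = 25 (n = Add(Mul(1, Add(-2, 2)), Mul(-1, -25)) = Add(Mul(1, 0), 25) = Add(0, 25) = 25)
D = Rational(133, 100) (D = Add(2, Mul(67, Pow(-100, -1))) = Add(2, Mul(67, Rational(-1, 100))) = Add(2, Rational(-67, 100)) = Rational(133, 100) ≈ 1.3300)
Mul(Mul(D, n), Pow(Add(99, Mul(-12, Pow(68, -1))), -1)) = Mul(Mul(Rational(133, 100), 25), Pow(Add(99, Mul(-12, Pow(68, -1))), -1)) = Mul(Rational(133, 4), Pow(Add(99, Mul(-12, Rational(1, 68))), -1)) = Mul(Rational(133, 4), Pow(Add(99, Rational(-3, 17)), -1)) = Mul(Rational(133, 4), Pow(Rational(1680, 17), -1)) = Mul(Rational(133, 4), Rational(17, 1680)) = Rational(323, 960)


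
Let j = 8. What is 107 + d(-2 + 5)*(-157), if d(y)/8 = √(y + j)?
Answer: 107 - 1256*√11 ≈ -4058.7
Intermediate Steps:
d(y) = 8*√(8 + y) (d(y) = 8*√(y + 8) = 8*√(8 + y))
107 + d(-2 + 5)*(-157) = 107 + (8*√(8 + (-2 + 5)))*(-157) = 107 + (8*√(8 + 3))*(-157) = 107 + (8*√11)*(-157) = 107 - 1256*√11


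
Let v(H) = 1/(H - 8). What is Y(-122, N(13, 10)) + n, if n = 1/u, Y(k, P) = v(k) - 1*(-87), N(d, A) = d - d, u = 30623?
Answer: 346315637/3980990 ≈ 86.992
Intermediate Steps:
N(d, A) = 0
v(H) = 1/(-8 + H)
Y(k, P) = 87 + 1/(-8 + k) (Y(k, P) = 1/(-8 + k) - 1*(-87) = 1/(-8 + k) + 87 = 87 + 1/(-8 + k))
n = 1/30623 ≈ 3.2655e-5
Y(-122, N(13, 10)) + n = (-695 + 87*(-122))/(-8 - 122) + 1/30623 = (-695 - 10614)/(-130) + 1/30623 = -1/130*(-11309) + 1/30623 = 11309/130 + 1/30623 = 346315637/3980990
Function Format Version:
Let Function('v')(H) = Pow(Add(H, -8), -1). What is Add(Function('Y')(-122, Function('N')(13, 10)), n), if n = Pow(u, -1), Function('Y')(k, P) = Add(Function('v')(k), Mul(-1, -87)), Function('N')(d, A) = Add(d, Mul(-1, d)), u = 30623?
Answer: Rational(346315637, 3980990) ≈ 86.992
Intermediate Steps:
Function('N')(d, A) = 0
Function('v')(H) = Pow(Add(-8, H), -1)
Function('Y')(k, P) = Add(87, Pow(Add(-8, k), -1)) (Function('Y')(k, P) = Add(Pow(Add(-8, k), -1), Mul(-1, -87)) = Add(Pow(Add(-8, k), -1), 87) = Add(87, Pow(Add(-8, k), -1)))
n = Rational(1, 30623) (n = Pow(30623, -1) = Rational(1, 30623) ≈ 3.2655e-5)
Add(Function('Y')(-122, Function('N')(13, 10)), n) = Add(Mul(Pow(Add(-8, -122), -1), Add(-695, Mul(87, -122))), Rational(1, 30623)) = Add(Mul(Pow(-130, -1), Add(-695, -10614)), Rational(1, 30623)) = Add(Mul(Rational(-1, 130), -11309), Rational(1, 30623)) = Add(Rational(11309, 130), Rational(1, 30623)) = Rational(346315637, 3980990)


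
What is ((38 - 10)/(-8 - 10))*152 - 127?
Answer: -3271/9 ≈ -363.44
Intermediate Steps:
((38 - 10)/(-8 - 10))*152 - 127 = (28/(-18))*152 - 127 = (28*(-1/18))*152 - 127 = -14/9*152 - 127 = -2128/9 - 127 = -3271/9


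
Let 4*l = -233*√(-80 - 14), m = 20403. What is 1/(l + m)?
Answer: 163224/3332810855 + 466*I*√94/3332810855 ≈ 4.8975e-5 + 1.3556e-6*I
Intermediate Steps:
l = -233*I*√94/4 (l = (-233*√(-80 - 14))/4 = (-233*I*√94)/4 = -233*I*√94/4 ≈ -564.75*I)
1/(l + m) = 1/(-233*I*√94/4 + 20403) = 1/(20403 - 233*I*√94/4)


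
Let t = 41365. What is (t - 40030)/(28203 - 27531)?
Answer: 445/224 ≈ 1.9866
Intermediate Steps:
(t - 40030)/(28203 - 27531) = (41365 - 40030)/(28203 - 27531) = 1335/672 = 1335*(1/672) = 445/224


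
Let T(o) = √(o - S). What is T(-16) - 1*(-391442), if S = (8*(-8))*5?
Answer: 391442 + 4*√19 ≈ 3.9146e+5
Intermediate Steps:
S = -320 (S = -64*5 = -320)
T(o) = √(320 + o) (T(o) = √(o - 1*(-320)) = √(o + 320) = √(320 + o))
T(-16) - 1*(-391442) = √(320 - 16) - 1*(-391442) = √304 + 391442 = 4*√19 + 391442 = 391442 + 4*√19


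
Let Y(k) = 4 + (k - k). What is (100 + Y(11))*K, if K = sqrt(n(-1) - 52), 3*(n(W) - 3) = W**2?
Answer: 104*I*sqrt(438)/3 ≈ 725.52*I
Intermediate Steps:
n(W) = 3 + W**2/3
Y(k) = 4 (Y(k) = 4 + 0 = 4)
K = I*sqrt(438)/3 (K = sqrt((3 + (1/3)*(-1)**2) - 52) = sqrt((3 + (1/3)*1) - 52) = sqrt((3 + 1/3) - 52) = sqrt(10/3 - 52) = sqrt(-146/3) = I*sqrt(438)/3 ≈ 6.9762*I)
(100 + Y(11))*K = (100 + 4)*(I*sqrt(438)/3) = 104*(I*sqrt(438)/3) = 104*I*sqrt(438)/3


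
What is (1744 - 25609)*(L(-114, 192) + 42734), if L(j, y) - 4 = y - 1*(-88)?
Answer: -1026624570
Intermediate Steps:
L(j, y) = 92 + y (L(j, y) = 4 + (y - 1*(-88)) = 4 + (y + 88) = 4 + (88 + y) = 92 + y)
(1744 - 25609)*(L(-114, 192) + 42734) = (1744 - 25609)*((92 + 192) + 42734) = -23865*(284 + 42734) = -23865*43018 = -1026624570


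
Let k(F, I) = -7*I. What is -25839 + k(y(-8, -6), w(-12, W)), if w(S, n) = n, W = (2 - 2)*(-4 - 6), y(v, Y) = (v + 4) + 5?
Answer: -25839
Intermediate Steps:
y(v, Y) = 9 + v (y(v, Y) = (4 + v) + 5 = 9 + v)
W = 0 (W = 0*(-10) = 0)
-25839 + k(y(-8, -6), w(-12, W)) = -25839 - 7*0 = -25839 + 0 = -25839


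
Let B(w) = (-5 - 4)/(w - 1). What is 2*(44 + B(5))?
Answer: 167/2 ≈ 83.500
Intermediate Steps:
B(w) = -9/(-1 + w)
2*(44 + B(5)) = 2*(44 - 9/(-1 + 5)) = 2*(44 - 9/4) = 2*(167/4) = 167/2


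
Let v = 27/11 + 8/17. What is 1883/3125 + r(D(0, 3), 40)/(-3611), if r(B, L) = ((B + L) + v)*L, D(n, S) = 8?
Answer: 81133931/2110178125 ≈ 0.038449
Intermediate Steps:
v = 547/187 (v = 27*(1/11) + 8*(1/17) = 27/11 + 8/17 = 547/187 ≈ 2.9251)
r(B, L) = L*(547/187 + B + L) (r(B, L) = ((B + L) + 547/187)*L = (547/187 + B + L)*L = L*(547/187 + B + L))
1883/3125 + r(D(0, 3), 40)/(-3611) = 1883/3125 + ((1/187)*40*(547 + 187*8 + 187*40))/(-3611) = 1883*(1/3125) + ((1/187)*40*(547 + 1496 + 7480))*(-1/3611) = 1883/3125 + ((1/187)*40*9523)*(-1/3611) = 1883/3125 + (380920/187)*(-1/3611) = 1883/3125 - 380920/675257 = 81133931/2110178125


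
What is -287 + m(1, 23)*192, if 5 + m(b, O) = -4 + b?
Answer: -1823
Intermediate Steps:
m(b, O) = -9 + b (m(b, O) = -5 + (-4 + b) = -9 + b)
-287 + m(1, 23)*192 = -287 + (-9 + 1)*192 = -287 - 8*192 = -287 - 1536 = -1823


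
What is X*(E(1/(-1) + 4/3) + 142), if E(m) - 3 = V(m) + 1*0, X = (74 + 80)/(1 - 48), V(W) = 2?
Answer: -22638/47 ≈ -481.66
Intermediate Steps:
X = -154/47 (X = 154/(-47) = 154*(-1/47) = -154/47 ≈ -3.2766)
E(m) = 5 (E(m) = 3 + (2 + 1*0) = 3 + (2 + 0) = 3 + 2 = 5)
X*(E(1/(-1) + 4/3) + 142) = -154*(5 + 142)/47 = -154/47*147 = -22638/47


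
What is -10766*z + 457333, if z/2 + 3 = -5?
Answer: 629589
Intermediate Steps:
z = -16 (z = -6 + 2*(-5) = -6 - 10 = -16)
-10766*z + 457333 = -10766*(-16) + 457333 = 172256 + 457333 = 629589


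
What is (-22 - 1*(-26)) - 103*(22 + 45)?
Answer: -6897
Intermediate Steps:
(-22 - 1*(-26)) - 103*(22 + 45) = (-22 + 26) - 103*67 = 4 - 6901 = -6897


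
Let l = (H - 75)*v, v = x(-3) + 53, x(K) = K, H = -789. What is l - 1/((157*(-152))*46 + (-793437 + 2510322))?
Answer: -26746891201/619141 ≈ -43200.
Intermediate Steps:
v = 50 (v = -3 + 53 = 50)
l = -43200 (l = (-789 - 75)*50 = -864*50 = -43200)
l - 1/((157*(-152))*46 + (-793437 + 2510322)) = -43200 - 1/((157*(-152))*46 + (-793437 + 2510322)) = -43200 - 1/(-23864*46 + 1716885) = -43200 - 1/(-1097744 + 1716885) = -43200 - 1/619141 = -26746891201/619141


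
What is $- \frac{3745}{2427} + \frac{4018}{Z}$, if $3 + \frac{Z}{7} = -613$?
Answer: $- \frac{264287}{106788} \approx -2.4749$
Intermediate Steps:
$Z = -4312$ ($Z = -21 + 7 \left(-613\right) = -21 - 4291 = -4312$)
$- \frac{3745}{2427} + \frac{4018}{Z} = - \frac{3745}{2427} + \frac{4018}{-4312} = \left(-3745\right) \frac{1}{2427} + 4018 \left(- \frac{1}{4312}\right) = - \frac{3745}{2427} - \frac{41}{44} = - \frac{264287}{106788}$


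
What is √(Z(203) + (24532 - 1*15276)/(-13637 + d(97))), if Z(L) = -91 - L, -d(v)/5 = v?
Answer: I*√14690848282/7061 ≈ 17.166*I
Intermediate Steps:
d(v) = -5*v
√(Z(203) + (24532 - 1*15276)/(-13637 + d(97))) = √((-91 - 1*203) + (24532 - 1*15276)/(-13637 - 5*97)) = √((-91 - 203) + (24532 - 15276)/(-13637 - 485)) = √(-294 + 9256/(-14122)) = √(-294 + 9256*(-1/14122)) = √(-294 - 4628/7061) = √(-2080562/7061) = I*√14690848282/7061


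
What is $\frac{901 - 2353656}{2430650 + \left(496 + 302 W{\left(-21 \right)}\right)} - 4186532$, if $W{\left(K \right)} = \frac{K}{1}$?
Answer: $- \frac{10151521892483}{2424804} \approx -4.1865 \cdot 10^{6}$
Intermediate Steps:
$W{\left(K \right)} = K$ ($W{\left(K \right)} = K 1 = K$)
$\frac{901 - 2353656}{2430650 + \left(496 + 302 W{\left(-21 \right)}\right)} - 4186532 = \frac{901 - 2353656}{2430650 + \left(496 + 302 \left(-21\right)\right)} - 4186532 = - \frac{2352755}{2430650 + \left(496 - 6342\right)} - 4186532 = - \frac{2352755}{2430650 - 5846} - 4186532 = - \frac{2352755}{2424804} - 4186532 = - \frac{10151521892483}{2424804}$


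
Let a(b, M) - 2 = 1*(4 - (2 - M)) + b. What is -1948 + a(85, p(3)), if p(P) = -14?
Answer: -1873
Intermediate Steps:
a(b, M) = 4 + M + b (a(b, M) = 2 + (1*(4 - (2 - M)) + b) = 2 + (1*(4 + (-2 + M)) + b) = 2 + (1*(2 + M) + b) = 2 + ((2 + M) + b) = 2 + (2 + M + b) = 4 + M + b)
-1948 + a(85, p(3)) = -1948 + (4 - 14 + 85) = -1948 + 75 = -1873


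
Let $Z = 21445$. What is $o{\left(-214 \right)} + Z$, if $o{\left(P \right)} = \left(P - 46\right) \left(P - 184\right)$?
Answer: $124925$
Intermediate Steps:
$o{\left(P \right)} = \left(-184 + P\right) \left(-46 + P\right)$ ($o{\left(P \right)} = \left(-46 + P\right) \left(-184 + P\right) = \left(-184 + P\right) \left(-46 + P\right)$)
$o{\left(-214 \right)} + Z = \left(8464 + \left(-214\right)^{2} - -49220\right) + 21445 = \left(8464 + 45796 + 49220\right) + 21445 = 103480 + 21445 = 124925$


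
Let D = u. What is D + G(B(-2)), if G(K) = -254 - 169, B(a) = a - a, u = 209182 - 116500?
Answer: 92259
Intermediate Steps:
u = 92682
B(a) = 0
D = 92682
G(K) = -423
D + G(B(-2)) = 92682 - 423 = 92259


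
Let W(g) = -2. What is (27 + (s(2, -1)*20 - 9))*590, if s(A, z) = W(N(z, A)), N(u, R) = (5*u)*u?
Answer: -12980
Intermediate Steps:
N(u, R) = 5*u**2
s(A, z) = -2
(27 + (s(2, -1)*20 - 9))*590 = (27 + (-2*20 - 9))*590 = (27 + (-40 - 9))*590 = (27 - 49)*590 = -22*590 = -12980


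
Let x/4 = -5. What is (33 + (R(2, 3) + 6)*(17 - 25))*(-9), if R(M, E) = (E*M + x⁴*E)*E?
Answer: 103681431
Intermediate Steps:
x = -20 (x = 4*(-5) = -20)
R(M, E) = E*(160000*E + E*M) (R(M, E) = (E*M + (-20)⁴*E)*E = (E*M + 160000*E)*E = (160000*E + E*M)*E = E*(160000*E + E*M))
(33 + (R(2, 3) + 6)*(17 - 25))*(-9) = (33 + (3²*(160000 + 2) + 6)*(17 - 25))*(-9) = (33 + (9*160002 + 6)*(-8))*(-9) = (33 + (1440018 + 6)*(-8))*(-9) = (33 + 1440024*(-8))*(-9) = (33 - 11520192)*(-9) = -11520159*(-9) = 103681431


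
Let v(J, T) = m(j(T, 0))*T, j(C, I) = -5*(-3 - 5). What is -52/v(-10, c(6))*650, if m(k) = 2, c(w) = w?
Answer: -8450/3 ≈ -2816.7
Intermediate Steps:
j(C, I) = 40 (j(C, I) = -5*(-8) = 40)
v(J, T) = 2*T
-52/v(-10, c(6))*650 = -52/(2*6)*650 = -52/12*650 = -52*1/12*650 = -13/3*650 = -8450/3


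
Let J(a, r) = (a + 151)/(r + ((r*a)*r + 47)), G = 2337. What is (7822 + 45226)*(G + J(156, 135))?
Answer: 176245358044684/1421641 ≈ 1.2397e+8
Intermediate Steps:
J(a, r) = (151 + a)/(47 + r + a*r²) (J(a, r) = (151 + a)/(r + ((a*r)*r + 47)) = (151 + a)/(r + (a*r² + 47)) = (151 + a)/(r + (47 + a*r²)) = (151 + a)/(47 + r + a*r²))
(7822 + 45226)*(G + J(156, 135)) = (7822 + 45226)*(2337 + (151 + 156)/(47 + 135 + 156*135²)) = 53048*(2337 + 307/(47 + 135 + 156*18225)) = 53048*(2337 + 307/(47 + 135 + 2843100)) = 53048*(2337 + 307/2843282) = 53048*(6644750341/2843282) = 176245358044684/1421641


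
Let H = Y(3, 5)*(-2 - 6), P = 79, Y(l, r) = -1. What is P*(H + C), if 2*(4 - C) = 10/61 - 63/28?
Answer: 502835/488 ≈ 1030.4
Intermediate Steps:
C = 2461/488 (C = 4 - (10/61 - 63/28)/2 = 4 - (10*(1/61) - 63*1/28)/2 = 4 - (10/61 - 9/4)/2 = 4 - 1/2*(-509/244) = 4 + 509/488 = 2461/488 ≈ 5.0430)
H = 8 (H = -(-2 - 6) = -1*(-8) = 8)
P*(H + C) = 79*(8 + 2461/488) = 79*(6365/488) = 502835/488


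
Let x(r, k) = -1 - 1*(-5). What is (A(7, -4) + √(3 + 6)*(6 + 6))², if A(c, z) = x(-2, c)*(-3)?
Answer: 576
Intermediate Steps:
x(r, k) = 4 (x(r, k) = -1 + 5 = 4)
A(c, z) = -12 (A(c, z) = 4*(-3) = -12)
(A(7, -4) + √(3 + 6)*(6 + 6))² = (-12 + √(3 + 6)*(6 + 6))² = (-12 + √9*12)² = (-12 + 3*12)² = (-12 + 36)² = 24² = 576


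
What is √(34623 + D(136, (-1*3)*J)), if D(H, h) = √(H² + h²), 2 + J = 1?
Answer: √(34623 + √18505) ≈ 186.44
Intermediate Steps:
J = -1 (J = -2 + 1 = -1)
√(34623 + D(136, (-1*3)*J)) = √(34623 + √(136² + (-1*3*(-1))²)) = √(34623 + √(18496 + (-3*(-1))²)) = √(34623 + √(18496 + 3²)) = √(34623 + √(18496 + 9)) = √(34623 + √18505)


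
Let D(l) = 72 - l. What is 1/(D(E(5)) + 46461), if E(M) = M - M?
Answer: 1/46533 ≈ 2.1490e-5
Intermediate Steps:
E(M) = 0
1/(D(E(5)) + 46461) = 1/((72 - 1*0) + 46461) = 1/((72 + 0) + 46461) = 1/(72 + 46461) = 1/46533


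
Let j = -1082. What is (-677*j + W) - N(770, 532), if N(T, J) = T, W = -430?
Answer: 731314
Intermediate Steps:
(-677*j + W) - N(770, 532) = (-677*(-1082) - 430) - 1*770 = (732514 - 430) - 770 = 732084 - 770 = 731314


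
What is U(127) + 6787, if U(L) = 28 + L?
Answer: 6942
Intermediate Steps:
U(127) + 6787 = (28 + 127) + 6787 = 155 + 6787 = 6942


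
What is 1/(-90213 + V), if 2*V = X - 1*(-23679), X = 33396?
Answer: -2/123351 ≈ -1.6214e-5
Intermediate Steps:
V = 57075/2 (V = (33396 - 1*(-23679))/2 = (33396 + 23679)/2 = (½)*57075 = 57075/2 ≈ 28538.)
1/(-90213 + V) = 1/(-90213 + 57075/2) = 1/(-123351/2) = -2/123351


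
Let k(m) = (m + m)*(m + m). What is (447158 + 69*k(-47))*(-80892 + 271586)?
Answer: 201533428348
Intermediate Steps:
k(m) = 4*m² (k(m) = (2*m)*(2*m) = 4*m²)
(447158 + 69*k(-47))*(-80892 + 271586) = (447158 + 69*(4*(-47)²))*(-80892 + 271586) = (447158 + 69*(4*2209))*190694 = (447158 + 69*8836)*190694 = (447158 + 609684)*190694 = 1056842*190694 = 201533428348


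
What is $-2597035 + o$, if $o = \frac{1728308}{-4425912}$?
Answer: $- \frac{2873562524807}{1106478} \approx -2.597 \cdot 10^{6}$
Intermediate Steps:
$o = - \frac{432077}{1106478}$ ($o = 1728308 \left(- \frac{1}{4425912}\right) = - \frac{432077}{1106478} \approx -0.3905$)
$-2597035 + o = -2597035 - \frac{432077}{1106478} = - \frac{2873562524807}{1106478}$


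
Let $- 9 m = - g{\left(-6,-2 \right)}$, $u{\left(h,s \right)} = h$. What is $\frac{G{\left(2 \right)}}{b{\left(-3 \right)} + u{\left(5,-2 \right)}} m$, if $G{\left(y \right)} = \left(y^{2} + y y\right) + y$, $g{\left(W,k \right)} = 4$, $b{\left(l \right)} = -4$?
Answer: $\frac{40}{9} \approx 4.4444$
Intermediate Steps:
$G{\left(y \right)} = y + 2 y^{2}$ ($G{\left(y \right)} = \left(y^{2} + y^{2}\right) + y = 2 y^{2} + y = y + 2 y^{2}$)
$m = \frac{4}{9}$ ($m = - \frac{\left(-1\right) 4}{9} = \left(- \frac{1}{9}\right) \left(-4\right) = \frac{4}{9} \approx 0.44444$)
$\frac{G{\left(2 \right)}}{b{\left(-3 \right)} + u{\left(5,-2 \right)}} m = \frac{2 \left(1 + 2 \cdot 2\right)}{-4 + 5} \cdot \frac{4}{9} = \frac{2 \left(1 + 4\right)}{1} \cdot \frac{4}{9} = 1 \cdot 2 \cdot 5 \cdot \frac{4}{9} = 1 \cdot 10 \cdot \frac{4}{9} = 10 \cdot \frac{4}{9} = \frac{40}{9}$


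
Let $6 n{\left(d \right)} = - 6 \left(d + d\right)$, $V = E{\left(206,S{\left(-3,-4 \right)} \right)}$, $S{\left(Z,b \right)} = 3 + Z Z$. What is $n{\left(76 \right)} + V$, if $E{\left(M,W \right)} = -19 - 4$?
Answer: $-175$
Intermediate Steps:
$S{\left(Z,b \right)} = 3 + Z^{2}$
$E{\left(M,W \right)} = -23$
$V = -23$
$n{\left(d \right)} = - 2 d$ ($n{\left(d \right)} = \frac{\left(-6\right) \left(d + d\right)}{6} = \frac{\left(-6\right) 2 d}{6} = \frac{\left(-12\right) d}{6} = - 2 d$)
$n{\left(76 \right)} + V = \left(-2\right) 76 - 23 = -152 - 23 = -175$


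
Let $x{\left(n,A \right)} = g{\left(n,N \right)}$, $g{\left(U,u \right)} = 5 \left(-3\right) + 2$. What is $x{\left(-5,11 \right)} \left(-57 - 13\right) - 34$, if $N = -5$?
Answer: $876$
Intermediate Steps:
$g{\left(U,u \right)} = -13$ ($g{\left(U,u \right)} = -15 + 2 = -13$)
$x{\left(n,A \right)} = -13$
$x{\left(-5,11 \right)} \left(-57 - 13\right) - 34 = - 13 \left(-57 - 13\right) - 34 = \left(-13\right) \left(-70\right) - 34 = 910 - 34 = 876$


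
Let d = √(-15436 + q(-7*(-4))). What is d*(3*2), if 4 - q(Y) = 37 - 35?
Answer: 6*I*√15434 ≈ 745.4*I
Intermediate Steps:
q(Y) = 2 (q(Y) = 4 - (37 - 35) = 4 - 1*2 = 4 - 2 = 2)
d = I*√15434 (d = √(-15436 + 2) = √(-15434) = I*√15434 ≈ 124.23*I)
d*(3*2) = (I*√15434)*(3*2) = (I*√15434)*6 = 6*I*√15434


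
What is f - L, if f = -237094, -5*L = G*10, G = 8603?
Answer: -219888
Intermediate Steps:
L = -17206 (L = -8603*10/5 = -⅕*86030 = -17206)
f - L = -237094 - 1*(-17206) = -237094 + 17206 = -219888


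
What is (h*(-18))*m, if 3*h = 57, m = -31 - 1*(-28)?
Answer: 1026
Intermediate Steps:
m = -3 (m = -31 + 28 = -3)
h = 19 (h = (1/3)*57 = 19)
(h*(-18))*m = (19*(-18))*(-3) = -342*(-3) = 1026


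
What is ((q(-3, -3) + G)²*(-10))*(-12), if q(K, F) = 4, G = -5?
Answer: 120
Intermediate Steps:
((q(-3, -3) + G)²*(-10))*(-12) = ((4 - 5)²*(-10))*(-12) = ((-1)²*(-10))*(-12) = (1*(-10))*(-12) = -10*(-12) = 120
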